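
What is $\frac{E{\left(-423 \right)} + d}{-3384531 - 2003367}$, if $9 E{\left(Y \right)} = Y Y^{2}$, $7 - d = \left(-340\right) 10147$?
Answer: $\frac{2479838}{2693949} \approx 0.92052$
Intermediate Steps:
$d = 3449987$ ($d = 7 - \left(-340\right) 10147 = 7 - -3449980 = 7 + 3449980 = 3449987$)
$E{\left(Y \right)} = \frac{Y^{3}}{9}$ ($E{\left(Y \right)} = \frac{Y Y^{2}}{9} = \frac{Y^{3}}{9}$)
$\frac{E{\left(-423 \right)} + d}{-3384531 - 2003367} = \frac{\frac{\left(-423\right)^{3}}{9} + 3449987}{-3384531 - 2003367} = \frac{\frac{1}{9} \left(-75686967\right) + 3449987}{-5387898} = \left(-8409663 + 3449987\right) \left(- \frac{1}{5387898}\right) = \left(-4959676\right) \left(- \frac{1}{5387898}\right) = \frac{2479838}{2693949}$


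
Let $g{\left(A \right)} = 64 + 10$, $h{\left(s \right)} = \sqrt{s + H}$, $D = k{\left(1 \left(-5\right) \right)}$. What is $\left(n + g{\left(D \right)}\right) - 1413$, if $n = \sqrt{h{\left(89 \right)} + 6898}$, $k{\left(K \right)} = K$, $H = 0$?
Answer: $-1339 + \sqrt{6898 + \sqrt{89}} \approx -1255.9$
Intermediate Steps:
$D = -5$ ($D = 1 \left(-5\right) = -5$)
$h{\left(s \right)} = \sqrt{s}$ ($h{\left(s \right)} = \sqrt{s + 0} = \sqrt{s}$)
$g{\left(A \right)} = 74$
$n = \sqrt{6898 + \sqrt{89}}$ ($n = \sqrt{\sqrt{89} + 6898} = \sqrt{6898 + \sqrt{89}} \approx 83.111$)
$\left(n + g{\left(D \right)}\right) - 1413 = \left(\sqrt{6898 + \sqrt{89}} + 74\right) - 1413 = \left(74 + \sqrt{6898 + \sqrt{89}}\right) - 1413 = -1339 + \sqrt{6898 + \sqrt{89}}$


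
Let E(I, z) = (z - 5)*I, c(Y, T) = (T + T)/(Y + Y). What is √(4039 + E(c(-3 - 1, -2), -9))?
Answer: 24*√7 ≈ 63.498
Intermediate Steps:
c(Y, T) = T/Y (c(Y, T) = (2*T)/((2*Y)) = (2*T)*(1/(2*Y)) = T/Y)
E(I, z) = I*(-5 + z) (E(I, z) = (-5 + z)*I = I*(-5 + z))
√(4039 + E(c(-3 - 1, -2), -9)) = √(4039 + (-2/(-3 - 1))*(-5 - 9)) = √(4039 - 2/(-4)*(-14)) = √(4039 - 2*(-¼)*(-14)) = √(4039 + (½)*(-14)) = √(4039 - 7) = √4032 = 24*√7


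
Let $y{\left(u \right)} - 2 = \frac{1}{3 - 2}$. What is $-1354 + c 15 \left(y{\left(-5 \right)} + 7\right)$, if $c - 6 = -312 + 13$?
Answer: $-45304$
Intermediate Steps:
$c = -293$ ($c = 6 + \left(-312 + 13\right) = 6 - 299 = -293$)
$y{\left(u \right)} = 3$ ($y{\left(u \right)} = 2 + \frac{1}{3 - 2} = 2 + 1^{-1} = 2 + 1 = 3$)
$-1354 + c 15 \left(y{\left(-5 \right)} + 7\right) = -1354 - 293 \cdot 15 \left(3 + 7\right) = -1354 - 293 \cdot 15 \cdot 10 = -1354 - 43950 = -45304$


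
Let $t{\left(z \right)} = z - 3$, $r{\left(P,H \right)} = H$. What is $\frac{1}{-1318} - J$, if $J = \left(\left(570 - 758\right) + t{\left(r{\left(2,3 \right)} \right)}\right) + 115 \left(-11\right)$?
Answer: $\frac{1915053}{1318} \approx 1453.0$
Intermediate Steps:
$t{\left(z \right)} = -3 + z$ ($t{\left(z \right)} = z - 3 = -3 + z$)
$J = -1453$ ($J = \left(\left(570 - 758\right) + \left(-3 + 3\right)\right) + 115 \left(-11\right) = \left(\left(570 - 758\right) + 0\right) - 1265 = \left(-188 + 0\right) - 1265 = -188 - 1265 = -1453$)
$\frac{1}{-1318} - J = \frac{1}{-1318} - -1453 = - \frac{1}{1318} + 1453 = \frac{1915053}{1318}$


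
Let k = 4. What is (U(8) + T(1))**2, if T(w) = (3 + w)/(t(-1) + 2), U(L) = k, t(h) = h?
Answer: 64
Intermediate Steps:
U(L) = 4
T(w) = 3 + w (T(w) = (3 + w)/(-1 + 2) = (3 + w)/1 = (3 + w)*1 = 3 + w)
(U(8) + T(1))**2 = (4 + (3 + 1))**2 = (4 + 4)**2 = 8**2 = 64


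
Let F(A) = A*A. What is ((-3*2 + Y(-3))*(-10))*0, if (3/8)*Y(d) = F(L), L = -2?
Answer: 0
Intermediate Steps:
F(A) = A²
Y(d) = 32/3 (Y(d) = (8/3)*(-2)² = (8/3)*4 = 32/3)
((-3*2 + Y(-3))*(-10))*0 = ((-3*2 + 32/3)*(-10))*0 = ((-6 + 32/3)*(-10))*0 = ((14/3)*(-10))*0 = -140/3*0 = 0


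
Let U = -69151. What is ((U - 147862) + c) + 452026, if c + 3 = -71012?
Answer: 163998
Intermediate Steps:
c = -71015 (c = -3 - 71012 = -71015)
((U - 147862) + c) + 452026 = ((-69151 - 147862) - 71015) + 452026 = (-217013 - 71015) + 452026 = -288028 + 452026 = 163998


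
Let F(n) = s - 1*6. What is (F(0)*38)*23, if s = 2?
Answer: -3496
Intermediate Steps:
F(n) = -4 (F(n) = 2 - 1*6 = 2 - 6 = -4)
(F(0)*38)*23 = -4*38*23 = -152*23 = -3496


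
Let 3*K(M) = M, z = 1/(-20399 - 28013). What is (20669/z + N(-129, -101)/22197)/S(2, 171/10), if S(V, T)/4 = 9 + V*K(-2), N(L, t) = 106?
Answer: -11105465729305/340354 ≈ -3.2629e+7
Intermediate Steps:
z = -1/48412 (z = 1/(-48412) = -1/48412 ≈ -2.0656e-5)
K(M) = M/3
S(V, T) = 36 - 8*V/3 (S(V, T) = 4*(9 + V*((1/3)*(-2))) = 4*(9 + V*(-2/3)) = 4*(9 - 2*V/3) = 36 - 8*V/3)
(20669/z + N(-129, -101)/22197)/S(2, 171/10) = (20669/(-1/48412) + 106/22197)/(36 - 8/3*2) = (20669*(-48412) + 106*(1/22197))/(36 - 16/3) = (-1000627628 + 106/22197)/(92/3) = -22210931458610/22197*3/92 = -11105465729305/340354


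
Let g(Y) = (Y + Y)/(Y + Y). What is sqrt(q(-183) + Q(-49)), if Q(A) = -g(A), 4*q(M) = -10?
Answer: I*sqrt(14)/2 ≈ 1.8708*I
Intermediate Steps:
q(M) = -5/2 (q(M) = (1/4)*(-10) = -5/2)
g(Y) = 1 (g(Y) = (2*Y)/((2*Y)) = (2*Y)*(1/(2*Y)) = 1)
Q(A) = -1 (Q(A) = -1*1 = -1)
sqrt(q(-183) + Q(-49)) = sqrt(-5/2 - 1) = sqrt(-7/2) = I*sqrt(14)/2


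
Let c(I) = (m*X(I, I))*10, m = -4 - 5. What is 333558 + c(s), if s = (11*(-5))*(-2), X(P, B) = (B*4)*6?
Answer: 95958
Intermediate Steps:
m = -9
X(P, B) = 24*B (X(P, B) = (4*B)*6 = 24*B)
s = 110 (s = -55*(-2) = 110)
c(I) = -2160*I (c(I) = -216*I*10 = -2160*I)
333558 + c(s) = 333558 - 2160*110 = 333558 - 237600 = 95958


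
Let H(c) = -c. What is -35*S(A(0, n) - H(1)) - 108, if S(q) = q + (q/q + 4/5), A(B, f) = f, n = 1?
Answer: -241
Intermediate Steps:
S(q) = 9/5 + q (S(q) = q + (1 + 4*(⅕)) = q + (1 + ⅘) = q + 9/5 = 9/5 + q)
-35*S(A(0, n) - H(1)) - 108 = -35*(9/5 + (1 - (-1))) - 108 = -35*(9/5 + (1 - 1*(-1))) - 108 = -35*(9/5 + (1 + 1)) - 108 = -35*(9/5 + 2) - 108 = -35*19/5 - 108 = -133 - 108 = -241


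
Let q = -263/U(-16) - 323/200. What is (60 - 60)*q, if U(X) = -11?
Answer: 0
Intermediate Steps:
q = 49047/2200 (q = -263/(-11) - 323/200 = -263*(-1/11) - 323*1/200 = 263/11 - 323/200 = 49047/2200 ≈ 22.294)
(60 - 60)*q = (60 - 60)*(49047/2200) = 0*(49047/2200) = 0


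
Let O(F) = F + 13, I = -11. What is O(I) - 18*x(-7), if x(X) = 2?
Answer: -34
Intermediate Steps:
O(F) = 13 + F
O(I) - 18*x(-7) = (13 - 11) - 18*2 = 2 - 36 = -34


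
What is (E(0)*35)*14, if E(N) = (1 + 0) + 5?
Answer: 2940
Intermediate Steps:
E(N) = 6 (E(N) = 1 + 5 = 6)
(E(0)*35)*14 = (6*35)*14 = 210*14 = 2940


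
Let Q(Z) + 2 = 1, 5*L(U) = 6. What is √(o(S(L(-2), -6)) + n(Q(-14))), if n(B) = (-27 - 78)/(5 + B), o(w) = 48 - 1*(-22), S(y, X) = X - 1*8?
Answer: 5*√7/2 ≈ 6.6144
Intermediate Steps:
L(U) = 6/5 (L(U) = (⅕)*6 = 6/5)
Q(Z) = -1 (Q(Z) = -2 + 1 = -1)
S(y, X) = -8 + X (S(y, X) = X - 8 = -8 + X)
o(w) = 70 (o(w) = 48 + 22 = 70)
n(B) = -105/(5 + B)
√(o(S(L(-2), -6)) + n(Q(-14))) = √(70 - 105/(5 - 1)) = √(70 - 105/4) = √(175/4) = 5*√7/2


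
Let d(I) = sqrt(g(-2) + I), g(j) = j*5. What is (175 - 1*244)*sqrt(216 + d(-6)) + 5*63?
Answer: 315 - 138*sqrt(54 + I) ≈ -699.13 - 9.3893*I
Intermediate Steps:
g(j) = 5*j
d(I) = sqrt(-10 + I) (d(I) = sqrt(5*(-2) + I) = sqrt(-10 + I))
(175 - 1*244)*sqrt(216 + d(-6)) + 5*63 = (175 - 1*244)*sqrt(216 + sqrt(-10 - 6)) + 5*63 = (175 - 244)*sqrt(216 + sqrt(-16)) + 315 = -69*sqrt(216 + 4*I) + 315 = 315 - 69*sqrt(216 + 4*I)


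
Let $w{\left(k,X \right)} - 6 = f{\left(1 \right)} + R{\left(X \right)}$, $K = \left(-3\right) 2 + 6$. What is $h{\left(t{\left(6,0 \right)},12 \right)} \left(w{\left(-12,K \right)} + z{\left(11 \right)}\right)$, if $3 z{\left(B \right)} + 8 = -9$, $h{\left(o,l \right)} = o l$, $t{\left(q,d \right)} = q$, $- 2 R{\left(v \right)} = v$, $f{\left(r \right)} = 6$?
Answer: $456$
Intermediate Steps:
$R{\left(v \right)} = - \frac{v}{2}$
$h{\left(o,l \right)} = l o$
$z{\left(B \right)} = - \frac{17}{3}$ ($z{\left(B \right)} = - \frac{8}{3} + \frac{1}{3} \left(-9\right) = - \frac{8}{3} - 3 = - \frac{17}{3}$)
$K = 0$ ($K = -6 + 6 = 0$)
$w{\left(k,X \right)} = 12 - \frac{X}{2}$ ($w{\left(k,X \right)} = 6 - \left(-6 + \frac{X}{2}\right) = 12 - \frac{X}{2}$)
$h{\left(t{\left(6,0 \right)},12 \right)} \left(w{\left(-12,K \right)} + z{\left(11 \right)}\right) = 12 \cdot 6 \left(\left(12 - 0\right) - \frac{17}{3}\right) = 72 \left(\left(12 + 0\right) - \frac{17}{3}\right) = 72 \left(12 - \frac{17}{3}\right) = 72 \cdot \frac{19}{3} = 456$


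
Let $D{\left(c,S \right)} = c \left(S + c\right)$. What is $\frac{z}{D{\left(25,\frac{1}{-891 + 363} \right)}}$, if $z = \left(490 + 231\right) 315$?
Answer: $\frac{23983344}{65995} \approx 363.41$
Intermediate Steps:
$z = 227115$ ($z = 721 \cdot 315 = 227115$)
$\frac{z}{D{\left(25,\frac{1}{-891 + 363} \right)}} = \frac{227115}{25 \left(\frac{1}{-891 + 363} + 25\right)} = \frac{227115}{25 \left(\frac{1}{-528} + 25\right)} = \frac{227115}{25 \left(- \frac{1}{528} + 25\right)} = \frac{227115}{25 \cdot \frac{13199}{528}} = \frac{227115}{\frac{329975}{528}} = 227115 \cdot \frac{528}{329975} = \frac{23983344}{65995}$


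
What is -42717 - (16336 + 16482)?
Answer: -75535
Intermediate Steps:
-42717 - (16336 + 16482) = -42717 - 1*32818 = -42717 - 32818 = -75535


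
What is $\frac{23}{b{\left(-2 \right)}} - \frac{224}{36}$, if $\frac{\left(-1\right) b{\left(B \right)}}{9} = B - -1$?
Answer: $- \frac{11}{3} \approx -3.6667$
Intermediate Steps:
$b{\left(B \right)} = -9 - 9 B$ ($b{\left(B \right)} = - 9 \left(B - -1\right) = - 9 \left(B + 1\right) = - 9 \left(1 + B\right) = -9 - 9 B$)
$\frac{23}{b{\left(-2 \right)}} - \frac{224}{36} = \frac{23}{-9 - -18} - \frac{224}{36} = \frac{23}{-9 + 18} - \frac{56}{9} = \frac{23}{9} - \frac{56}{9} = - \frac{11}{3}$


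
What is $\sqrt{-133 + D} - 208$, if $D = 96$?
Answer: $-208 + i \sqrt{37} \approx -208.0 + 6.0828 i$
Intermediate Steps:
$\sqrt{-133 + D} - 208 = \sqrt{-133 + 96} - 208 = \sqrt{-37} - 208 = i \sqrt{37} - 208 = -208 + i \sqrt{37}$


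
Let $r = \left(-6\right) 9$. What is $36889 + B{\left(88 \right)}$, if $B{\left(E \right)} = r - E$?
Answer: $36747$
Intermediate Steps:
$r = -54$
$B{\left(E \right)} = -54 - E$
$36889 + B{\left(88 \right)} = 36889 - 142 = 36747$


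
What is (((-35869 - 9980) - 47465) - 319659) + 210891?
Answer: -202082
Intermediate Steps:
(((-35869 - 9980) - 47465) - 319659) + 210891 = ((-45849 - 47465) - 319659) + 210891 = (-93314 - 319659) + 210891 = -412973 + 210891 = -202082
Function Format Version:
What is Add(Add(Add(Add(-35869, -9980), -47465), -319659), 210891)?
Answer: -202082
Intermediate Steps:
Add(Add(Add(Add(-35869, -9980), -47465), -319659), 210891) = Add(Add(Add(-45849, -47465), -319659), 210891) = Add(Add(-93314, -319659), 210891) = Add(-412973, 210891) = -202082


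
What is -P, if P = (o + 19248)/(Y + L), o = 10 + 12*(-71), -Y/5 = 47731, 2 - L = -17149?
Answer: 9203/110752 ≈ 0.083096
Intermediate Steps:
L = 17151 (L = 2 - 1*(-17149) = 2 + 17149 = 17151)
Y = -238655 (Y = -5*47731 = -238655)
o = -842 (o = 10 - 852 = -842)
P = -9203/110752 (P = (-842 + 19248)/(-238655 + 17151) = 18406/(-221504) = 18406*(-1/221504) = -9203/110752 ≈ -0.083096)
-P = -1*(-9203/110752) = 9203/110752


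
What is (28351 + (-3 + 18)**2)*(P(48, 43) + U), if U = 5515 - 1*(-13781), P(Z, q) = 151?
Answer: 555717472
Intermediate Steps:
U = 19296 (U = 5515 + 13781 = 19296)
(28351 + (-3 + 18)**2)*(P(48, 43) + U) = (28351 + (-3 + 18)**2)*(151 + 19296) = (28351 + 15**2)*19447 = (28351 + 225)*19447 = 28576*19447 = 555717472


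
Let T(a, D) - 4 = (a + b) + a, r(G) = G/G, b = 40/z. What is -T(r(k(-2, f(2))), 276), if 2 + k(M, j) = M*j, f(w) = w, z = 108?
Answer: -172/27 ≈ -6.3704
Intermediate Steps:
b = 10/27 (b = 40/108 = 40*(1/108) = 10/27 ≈ 0.37037)
k(M, j) = -2 + M*j
r(G) = 1
T(a, D) = 118/27 + 2*a (T(a, D) = 4 + ((a + 10/27) + a) = 4 + ((10/27 + a) + a) = 4 + (10/27 + 2*a) = 118/27 + 2*a)
-T(r(k(-2, f(2))), 276) = -(118/27 + 2*1) = -(118/27 + 2) = -1*172/27 = -172/27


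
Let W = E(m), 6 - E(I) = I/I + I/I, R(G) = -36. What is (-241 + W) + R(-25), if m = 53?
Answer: -273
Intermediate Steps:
E(I) = 4 (E(I) = 6 - (I/I + I/I) = 6 - (1 + 1) = 6 - 1*2 = 6 - 2 = 4)
W = 4
(-241 + W) + R(-25) = (-241 + 4) - 36 = -237 - 36 = -273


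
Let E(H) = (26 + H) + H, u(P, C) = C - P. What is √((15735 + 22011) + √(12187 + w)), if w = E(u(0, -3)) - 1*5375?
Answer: √(37746 + 4*√427) ≈ 194.50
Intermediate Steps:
E(H) = 26 + 2*H
w = -5355 (w = (26 + 2*(-3 - 1*0)) - 1*5375 = (26 + 2*(-3 + 0)) - 5375 = (26 + 2*(-3)) - 5375 = (26 - 6) - 5375 = 20 - 5375 = -5355)
√((15735 + 22011) + √(12187 + w)) = √((15735 + 22011) + √(12187 - 5355)) = √(37746 + √6832) = √(37746 + 4*√427)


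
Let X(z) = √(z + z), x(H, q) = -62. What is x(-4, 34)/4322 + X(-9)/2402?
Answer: -31/2161 + 3*I*√2/2402 ≈ -0.014345 + 0.0017663*I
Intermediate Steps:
X(z) = √2*√z (X(z) = √(2*z) = √2*√z)
x(-4, 34)/4322 + X(-9)/2402 = -62/4322 + (√2*√(-9))/2402 = -62*1/4322 + (√2*(3*I))*(1/2402) = -31/2161 + (3*I*√2)*(1/2402) = -31/2161 + 3*I*√2/2402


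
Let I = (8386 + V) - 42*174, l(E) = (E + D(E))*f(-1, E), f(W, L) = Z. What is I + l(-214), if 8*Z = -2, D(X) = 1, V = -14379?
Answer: -52991/4 ≈ -13248.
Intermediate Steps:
Z = -¼ (Z = (⅛)*(-2) = -¼ ≈ -0.25000)
f(W, L) = -¼
l(E) = -¼ - E/4 (l(E) = (E + 1)*(-¼) = (1 + E)*(-¼) = -¼ - E/4)
I = -13301 (I = (8386 - 14379) - 42*174 = -5993 - 7308 = -13301)
I + l(-214) = -13301 + (-¼ - ¼*(-214)) = -13301 + (-¼ + 107/2) = -13301 + 213/4 = -52991/4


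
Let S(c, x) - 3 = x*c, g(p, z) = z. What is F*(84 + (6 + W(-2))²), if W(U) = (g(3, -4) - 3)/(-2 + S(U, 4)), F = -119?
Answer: -15827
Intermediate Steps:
S(c, x) = 3 + c*x (S(c, x) = 3 + x*c = 3 + c*x)
W(U) = -7/(1 + 4*U) (W(U) = (-4 - 3)/(-2 + (3 + U*4)) = -7/(-2 + (3 + 4*U)) = -7/(1 + 4*U))
F*(84 + (6 + W(-2))²) = -119*(84 + (6 - 7/(1 + 4*(-2)))²) = -119*(84 + (6 - 7/(1 - 8))²) = -119*(84 + (6 - 7/(-7))²) = -119*(84 + (6 - 7*(-⅐))²) = -119*(84 + (6 + 1)²) = -119*(84 + 7²) = -119*(84 + 49) = -119*133 = -15827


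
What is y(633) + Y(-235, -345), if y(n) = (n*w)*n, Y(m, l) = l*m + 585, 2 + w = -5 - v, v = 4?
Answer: -4325919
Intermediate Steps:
w = -11 (w = -2 + (-5 - 1*4) = -2 + (-5 - 4) = -2 - 9 = -11)
Y(m, l) = 585 + l*m
y(n) = -11*n² (y(n) = (n*(-11))*n = (-11*n)*n = -11*n²)
y(633) + Y(-235, -345) = -11*633² + (585 - 345*(-235)) = -11*400689 + (585 + 81075) = -4407579 + 81660 = -4325919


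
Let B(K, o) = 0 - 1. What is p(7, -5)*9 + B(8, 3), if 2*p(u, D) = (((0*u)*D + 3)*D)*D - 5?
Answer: 314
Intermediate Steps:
p(u, D) = -5/2 + 3*D²/2 (p(u, D) = ((((0*u)*D + 3)*D)*D - 5)/2 = (((0*D + 3)*D)*D - 5)/2 = (((0 + 3)*D)*D - 5)/2 = ((3*D)*D - 5)/2 = (3*D² - 5)/2 = (-5 + 3*D²)/2 = -5/2 + 3*D²/2)
B(K, o) = -1
p(7, -5)*9 + B(8, 3) = (-5/2 + (3/2)*(-5)²)*9 - 1 = (-5/2 + (3/2)*25)*9 - 1 = (-5/2 + 75/2)*9 - 1 = 35*9 - 1 = 315 - 1 = 314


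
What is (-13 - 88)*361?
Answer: -36461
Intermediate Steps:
(-13 - 88)*361 = -101*361 = -36461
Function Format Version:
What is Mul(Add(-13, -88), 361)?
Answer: -36461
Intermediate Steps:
Mul(Add(-13, -88), 361) = Mul(-101, 361) = -36461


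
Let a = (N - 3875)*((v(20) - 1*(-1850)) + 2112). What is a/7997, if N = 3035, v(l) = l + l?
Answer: -3361680/7997 ≈ -420.37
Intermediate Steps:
v(l) = 2*l
a = -3361680 (a = (3035 - 3875)*((2*20 - 1*(-1850)) + 2112) = -840*((40 + 1850) + 2112) = -840*(1890 + 2112) = -840*4002 = -3361680)
a/7997 = -3361680/7997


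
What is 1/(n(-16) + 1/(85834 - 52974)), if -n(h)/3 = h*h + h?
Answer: -32860/23659199 ≈ -0.0013889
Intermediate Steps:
n(h) = -3*h - 3*h² (n(h) = -3*(h*h + h) = -3*(h² + h) = -3*(h + h²) = -3*h - 3*h²)
1/(n(-16) + 1/(85834 - 52974)) = 1/(-3*(-16)*(1 - 16) + 1/(85834 - 52974)) = 1/(-3*(-16)*(-15) + 1/32860) = 1/(-720 + 1/32860) = 1/(-23659199/32860) = -32860/23659199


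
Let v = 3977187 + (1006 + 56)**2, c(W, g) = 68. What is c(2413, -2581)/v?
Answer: 68/5105031 ≈ 1.3320e-5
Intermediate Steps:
v = 5105031 (v = 3977187 + 1062**2 = 3977187 + 1127844 = 5105031)
c(2413, -2581)/v = 68/5105031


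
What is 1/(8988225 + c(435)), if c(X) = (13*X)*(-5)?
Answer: 1/8959950 ≈ 1.1161e-7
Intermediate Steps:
c(X) = -65*X
1/(8988225 + c(435)) = 1/(8988225 - 65*435) = 1/(8988225 - 28275) = 1/8959950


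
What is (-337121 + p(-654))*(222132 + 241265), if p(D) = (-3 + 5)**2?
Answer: -156219006449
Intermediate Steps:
p(D) = 4 (p(D) = 2**2 = 4)
(-337121 + p(-654))*(222132 + 241265) = (-337121 + 4)*(222132 + 241265) = -337117*463397 = -156219006449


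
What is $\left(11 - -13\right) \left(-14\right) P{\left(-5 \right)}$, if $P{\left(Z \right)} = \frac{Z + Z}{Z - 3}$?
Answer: $-420$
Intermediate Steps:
$P{\left(Z \right)} = \frac{2 Z}{-3 + Z}$
$\left(11 - -13\right) \left(-14\right) P{\left(-5 \right)} = \left(11 - -13\right) \left(-14\right) 2 \left(-5\right) \frac{1}{-3 - 5} = \left(11 + 13\right) \left(-14\right) 2 \left(-5\right) \frac{1}{-8} = 24 \left(-14\right) 2 \left(-5\right) \left(- \frac{1}{8}\right) = \left(-336\right) \frac{5}{4} = -420$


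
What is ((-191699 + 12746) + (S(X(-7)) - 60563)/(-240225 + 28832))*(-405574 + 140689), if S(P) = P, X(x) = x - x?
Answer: 10020427630628910/211393 ≈ 4.7402e+10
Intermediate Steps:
X(x) = 0
((-191699 + 12746) + (S(X(-7)) - 60563)/(-240225 + 28832))*(-405574 + 140689) = ((-191699 + 12746) + (0 - 60563)/(-240225 + 28832))*(-405574 + 140689) = (-178953 - 60563/(-211393))*(-264885) = (-178953 - 60563*(-1/211393))*(-264885) = (-178953 + 60563/211393)*(-264885) = -37829350966/211393*(-264885) = 10020427630628910/211393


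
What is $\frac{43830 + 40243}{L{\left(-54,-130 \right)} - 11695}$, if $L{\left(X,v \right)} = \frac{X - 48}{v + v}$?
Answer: $- \frac{993590}{138209} \approx -7.189$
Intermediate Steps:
$L{\left(X,v \right)} = \frac{-48 + X}{2 v}$
$\frac{43830 + 40243}{L{\left(-54,-130 \right)} - 11695} = \frac{43830 + 40243}{\frac{-48 - 54}{2 \left(-130\right)} - 11695} = \frac{84073}{\frac{1}{2} \left(- \frac{1}{130}\right) \left(-102\right) - 11695} = \frac{84073}{\frac{51}{130} - 11695} = \frac{84073}{- \frac{1520299}{130}} = 84073 \left(- \frac{130}{1520299}\right) = - \frac{993590}{138209}$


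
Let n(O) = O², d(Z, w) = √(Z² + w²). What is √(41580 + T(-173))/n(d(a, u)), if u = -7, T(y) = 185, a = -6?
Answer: √41765/85 ≈ 2.4043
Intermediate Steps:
√(41580 + T(-173))/n(d(a, u)) = √(41580 + 185)/((√((-6)² + (-7)²))²) = √41765/((√(36 + 49))²) = √41765/((√85)²) = √41765/85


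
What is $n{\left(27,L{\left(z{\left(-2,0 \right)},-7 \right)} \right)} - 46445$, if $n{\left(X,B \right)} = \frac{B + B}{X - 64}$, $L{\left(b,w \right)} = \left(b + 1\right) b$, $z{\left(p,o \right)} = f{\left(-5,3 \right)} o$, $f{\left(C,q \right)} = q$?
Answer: $-46445$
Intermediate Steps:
$z{\left(p,o \right)} = 3 o$
$L{\left(b,w \right)} = b \left(1 + b\right)$ ($L{\left(b,w \right)} = \left(1 + b\right) b = b \left(1 + b\right)$)
$n{\left(X,B \right)} = \frac{2 B}{-64 + X}$
$n{\left(27,L{\left(z{\left(-2,0 \right)},-7 \right)} \right)} - 46445 = \frac{2 \cdot 3 \cdot 0 \left(1 + 3 \cdot 0\right)}{-64 + 27} - 46445 = \frac{2 \cdot 0 \left(1 + 0\right)}{-37} - 46445 = 2 \cdot 0 \cdot 1 \left(- \frac{1}{37}\right) - 46445 = 2 \cdot 0 \left(- \frac{1}{37}\right) - 46445 = 0 - 46445 = -46445$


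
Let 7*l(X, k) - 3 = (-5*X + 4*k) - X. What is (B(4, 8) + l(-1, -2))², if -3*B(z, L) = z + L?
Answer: 729/49 ≈ 14.878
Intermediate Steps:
B(z, L) = -L/3 - z/3 (B(z, L) = -(z + L)/3 = -(L + z)/3 = -L/3 - z/3)
l(X, k) = 3/7 - 6*X/7 + 4*k/7 (l(X, k) = 3/7 + ((-5*X + 4*k) - X)/7 = 3/7 + (-6*X + 4*k)/7 = 3/7 + (-6*X/7 + 4*k/7) = 3/7 - 6*X/7 + 4*k/7)
(B(4, 8) + l(-1, -2))² = ((-⅓*8 - ⅓*4) + (3/7 - 6/7*(-1) + (4/7)*(-2)))² = ((-8/3 - 4/3) + (3/7 + 6/7 - 8/7))² = (-4 + ⅐)² = (-27/7)² = 729/49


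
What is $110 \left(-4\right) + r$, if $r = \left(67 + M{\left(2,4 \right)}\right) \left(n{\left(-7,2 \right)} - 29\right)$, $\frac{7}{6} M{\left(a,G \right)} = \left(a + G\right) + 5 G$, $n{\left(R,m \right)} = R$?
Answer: $- \frac{25580}{7} \approx -3654.3$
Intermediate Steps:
$M{\left(a,G \right)} = \frac{6 a}{7} + \frac{36 G}{7}$ ($M{\left(a,G \right)} = \frac{6 \left(\left(a + G\right) + 5 G\right)}{7} = \frac{6 \left(\left(G + a\right) + 5 G\right)}{7} = \frac{6 \left(a + 6 G\right)}{7} = \frac{6 a}{7} + \frac{36 G}{7}$)
$r = - \frac{22500}{7}$ ($r = \left(67 + \left(\frac{6}{7} \cdot 2 + \frac{36}{7} \cdot 4\right)\right) \left(-7 - 29\right) = \left(67 + \left(\frac{12}{7} + \frac{144}{7}\right)\right) \left(-36\right) = \left(67 + \frac{156}{7}\right) \left(-36\right) = \frac{625}{7} \left(-36\right) = - \frac{22500}{7} \approx -3214.3$)
$110 \left(-4\right) + r = 110 \left(-4\right) - \frac{22500}{7} = -440 - \frac{22500}{7} = - \frac{25580}{7}$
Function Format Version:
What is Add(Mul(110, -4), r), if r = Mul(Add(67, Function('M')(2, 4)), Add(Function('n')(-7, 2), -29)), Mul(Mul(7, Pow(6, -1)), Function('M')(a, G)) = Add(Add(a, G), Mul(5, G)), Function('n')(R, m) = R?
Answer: Rational(-25580, 7) ≈ -3654.3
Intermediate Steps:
Function('M')(a, G) = Add(Mul(Rational(6, 7), a), Mul(Rational(36, 7), G)) (Function('M')(a, G) = Mul(Rational(6, 7), Add(Add(a, G), Mul(5, G))) = Mul(Rational(6, 7), Add(Add(G, a), Mul(5, G))) = Mul(Rational(6, 7), Add(a, Mul(6, G))) = Add(Mul(Rational(6, 7), a), Mul(Rational(36, 7), G)))
r = Rational(-22500, 7) (r = Mul(Add(67, Add(Mul(Rational(6, 7), 2), Mul(Rational(36, 7), 4))), Add(-7, -29)) = Mul(Add(67, Add(Rational(12, 7), Rational(144, 7))), -36) = Mul(Add(67, Rational(156, 7)), -36) = Mul(Rational(625, 7), -36) = Rational(-22500, 7) ≈ -3214.3)
Add(Mul(110, -4), r) = Add(Mul(110, -4), Rational(-22500, 7)) = Add(-440, Rational(-22500, 7)) = Rational(-25580, 7)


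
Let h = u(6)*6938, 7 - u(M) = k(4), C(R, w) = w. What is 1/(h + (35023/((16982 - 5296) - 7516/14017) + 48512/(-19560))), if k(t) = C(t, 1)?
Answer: 44497681330/1852372482766979 ≈ 2.4022e-5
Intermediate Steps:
k(t) = 1
u(M) = 6 (u(M) = 7 - 1*1 = 7 - 1 = 6)
h = 41628 (h = 6*6938 = 41628)
1/(h + (35023/((16982 - 5296) - 7516/14017) + 48512/(-19560))) = 1/(41628 + (35023/((16982 - 5296) - 7516/14017) + 48512/(-19560))) = 1/(41628 + (35023/(11686 - 7516*1/14017) + 48512*(-1/19560))) = 1/(41628 + (35023/(11686 - 7516/14017) - 6064/2445)) = 1/(41628 + (35023/(163795146/14017) - 6064/2445)) = 1/(41628 + (35023*(14017/163795146) - 6064/2445)) = 1/(41628 + (490917391/163795146 - 6064/2445)) = 1/(41628 + 23004361739/44497681330) = 1/(1852372482766979/44497681330) = 44497681330/1852372482766979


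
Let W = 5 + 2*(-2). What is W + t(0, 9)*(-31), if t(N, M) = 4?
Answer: -123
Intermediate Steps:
W = 1 (W = 5 - 4 = 1)
W + t(0, 9)*(-31) = 1 + 4*(-31) = 1 - 124 = -123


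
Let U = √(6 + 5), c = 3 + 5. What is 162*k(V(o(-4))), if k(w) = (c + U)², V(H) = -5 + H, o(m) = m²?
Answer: 12150 + 2592*√11 ≈ 20747.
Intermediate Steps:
c = 8
U = √11 ≈ 3.3166
k(w) = (8 + √11)²
162*k(V(o(-4))) = 162*(8 + √11)²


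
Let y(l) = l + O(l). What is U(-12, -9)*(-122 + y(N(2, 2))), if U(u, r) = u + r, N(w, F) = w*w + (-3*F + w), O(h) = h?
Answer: 2562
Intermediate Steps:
N(w, F) = w + w² - 3*F (N(w, F) = w² + (w - 3*F) = w + w² - 3*F)
U(u, r) = r + u
y(l) = 2*l (y(l) = l + l = 2*l)
U(-12, -9)*(-122 + y(N(2, 2))) = (-9 - 12)*(-122 + 2*(2 + 2² - 3*2)) = -21*(-122 + 2*(2 + 4 - 6)) = -21*(-122 + 2*0) = -21*(-122 + 0) = -21*(-122) = 2562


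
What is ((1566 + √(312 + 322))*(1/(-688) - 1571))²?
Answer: 1432833847649622495/236672 + 914727661107183*√634/118336 ≈ 6.2487e+12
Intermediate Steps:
((1566 + √(312 + 322))*(1/(-688) - 1571))² = ((1566 + √634)*(-1/688 - 1571))² = ((1566 + √634)*(-1080849/688))² = (-846304767/344 - 1080849*√634/688)²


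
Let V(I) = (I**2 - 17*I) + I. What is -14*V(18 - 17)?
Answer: 210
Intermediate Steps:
V(I) = I**2 - 16*I
-14*V(18 - 17) = -14*(18 - 17)*(-16 + (18 - 17)) = -14*(-16 + 1) = -14*(-15) = 210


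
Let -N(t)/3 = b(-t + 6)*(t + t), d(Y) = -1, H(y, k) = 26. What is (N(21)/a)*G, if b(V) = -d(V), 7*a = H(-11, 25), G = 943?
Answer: -415863/13 ≈ -31989.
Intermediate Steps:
a = 26/7 (a = (⅐)*26 = 26/7 ≈ 3.7143)
b(V) = 1 (b(V) = -1*(-1) = 1)
N(t) = -6*t (N(t) = -3*(t + t) = -3*2*t = -6*t)
(N(21)/a)*G = ((-6*21)/(26/7))*943 = -126*7/26*943 = -441/13*943 = -415863/13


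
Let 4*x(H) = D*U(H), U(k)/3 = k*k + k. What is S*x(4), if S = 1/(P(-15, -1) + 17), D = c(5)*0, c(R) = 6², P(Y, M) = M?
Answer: 0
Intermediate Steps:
c(R) = 36
D = 0 (D = 36*0 = 0)
U(k) = 3*k + 3*k² (U(k) = 3*(k*k + k) = 3*(k² + k) = 3*(k + k²) = 3*k + 3*k²)
S = 1/16 (S = 1/(-1 + 17) = 1/16 ≈ 0.062500)
x(H) = 0 (x(H) = (0*(3*H*(1 + H)))/4 = (¼)*0 = 0)
S*x(4) = (1/16)*0 = 0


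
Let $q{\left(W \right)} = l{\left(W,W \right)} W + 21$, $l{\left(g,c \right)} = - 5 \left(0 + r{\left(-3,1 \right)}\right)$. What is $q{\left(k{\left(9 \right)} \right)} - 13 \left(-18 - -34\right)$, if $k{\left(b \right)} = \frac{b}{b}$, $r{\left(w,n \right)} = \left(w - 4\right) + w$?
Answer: $-137$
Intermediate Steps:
$r{\left(w,n \right)} = -4 + 2 w$ ($r{\left(w,n \right)} = \left(-4 + w\right) + w = -4 + 2 w$)
$l{\left(g,c \right)} = 50$ ($l{\left(g,c \right)} = - 5 \left(0 + \left(-4 + 2 \left(-3\right)\right)\right) = - 5 \left(0 - 10\right) = \left(-5\right) \left(-10\right) = 50$)
$k{\left(b \right)} = 1$
$q{\left(W \right)} = 21 + 50 W$ ($q{\left(W \right)} = 50 W + 21 = 21 + 50 W$)
$q{\left(k{\left(9 \right)} \right)} - 13 \left(-18 - -34\right) = \left(21 + 50 \cdot 1\right) - 13 \left(-18 - -34\right) = \left(21 + 50\right) - 13 \left(-18 + 34\right) = 71 - 208 = -137$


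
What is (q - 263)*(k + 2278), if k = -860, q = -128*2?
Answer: -735942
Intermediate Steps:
q = -256
(q - 263)*(k + 2278) = (-256 - 263)*(-860 + 2278) = -519*1418 = -735942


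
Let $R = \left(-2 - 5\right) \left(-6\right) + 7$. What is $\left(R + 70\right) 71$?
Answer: $8449$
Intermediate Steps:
$R = 49$ ($R = \left(-2 - 5\right) \left(-6\right) + 7 = \left(-7\right) \left(-6\right) + 7 = 42 + 7 = 49$)
$\left(R + 70\right) 71 = \left(49 + 70\right) 71 = 119 \cdot 71 = 8449$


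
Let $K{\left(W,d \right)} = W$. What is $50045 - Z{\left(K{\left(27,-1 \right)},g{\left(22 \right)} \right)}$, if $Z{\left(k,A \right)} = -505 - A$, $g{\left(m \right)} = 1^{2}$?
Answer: $50551$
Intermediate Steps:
$g{\left(m \right)} = 1$
$50045 - Z{\left(K{\left(27,-1 \right)},g{\left(22 \right)} \right)} = 50045 - \left(-505 - 1\right) = 50045 - -506 = 50045 + 506 = 50551$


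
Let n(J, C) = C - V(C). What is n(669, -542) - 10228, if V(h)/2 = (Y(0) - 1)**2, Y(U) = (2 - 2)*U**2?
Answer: -10772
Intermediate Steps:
Y(U) = 0 (Y(U) = 0*U**2 = 0)
V(h) = 2 (V(h) = 2*(0 - 1)**2 = 2*(-1)**2 = 2*1 = 2)
n(J, C) = -2 + C (n(J, C) = C - 1*2 = C - 2 = -2 + C)
n(669, -542) - 10228 = (-2 - 542) - 10228 = -544 - 10228 = -10772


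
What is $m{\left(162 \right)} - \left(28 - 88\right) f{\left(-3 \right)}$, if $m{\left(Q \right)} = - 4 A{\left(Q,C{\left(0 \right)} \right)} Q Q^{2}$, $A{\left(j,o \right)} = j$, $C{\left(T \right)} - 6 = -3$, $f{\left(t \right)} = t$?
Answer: $-2754990324$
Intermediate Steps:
$C{\left(T \right)} = 3$ ($C{\left(T \right)} = 6 - 3 = 3$)
$m{\left(Q \right)} = - 4 Q^{4}$ ($m{\left(Q \right)} = - 4 Q Q Q^{2} = - 4 Q Q^{3} = - 4 Q^{4}$)
$m{\left(162 \right)} - \left(28 - 88\right) f{\left(-3 \right)} = - 4 \cdot 162^{4} - \left(28 - 88\right) \left(-3\right) = \left(-4\right) 688747536 - \left(28 - 88\right) \left(-3\right) = -2754990144 - \left(28 - 88\right) \left(-3\right) = -2754990144 - \left(-60\right) \left(-3\right) = -2754990144 - 180 = -2754990324$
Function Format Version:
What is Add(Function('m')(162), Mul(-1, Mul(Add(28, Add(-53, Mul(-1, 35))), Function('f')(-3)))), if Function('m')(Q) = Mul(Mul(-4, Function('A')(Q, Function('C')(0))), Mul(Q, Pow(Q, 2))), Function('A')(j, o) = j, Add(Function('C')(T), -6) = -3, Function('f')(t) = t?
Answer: -2754990324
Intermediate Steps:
Function('C')(T) = 3 (Function('C')(T) = Add(6, -3) = 3)
Function('m')(Q) = Mul(-4, Pow(Q, 4)) (Function('m')(Q) = Mul(Mul(-4, Q), Mul(Q, Pow(Q, 2))) = Mul(Mul(-4, Q), Pow(Q, 3)) = Mul(-4, Pow(Q, 4)))
Add(Function('m')(162), Mul(-1, Mul(Add(28, Add(-53, Mul(-1, 35))), Function('f')(-3)))) = Add(Mul(-4, Pow(162, 4)), Mul(-1, Mul(Add(28, Add(-53, Mul(-1, 35))), -3))) = Add(Mul(-4, 688747536), Mul(-1, Mul(Add(28, Add(-53, -35)), -3))) = Add(-2754990144, Mul(-1, Mul(Add(28, -88), -3))) = Add(-2754990144, Mul(-1, Mul(-60, -3))) = Add(-2754990144, Mul(-1, 180)) = Add(-2754990144, -180) = -2754990324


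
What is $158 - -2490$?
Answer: $2648$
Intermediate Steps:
$158 - -2490 = 158 + 2490 = 2648$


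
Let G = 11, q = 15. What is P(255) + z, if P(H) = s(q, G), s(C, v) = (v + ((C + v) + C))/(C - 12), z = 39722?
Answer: 119218/3 ≈ 39739.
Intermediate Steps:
s(C, v) = (2*C + 2*v)/(-12 + C) (s(C, v) = (v + (v + 2*C))/(-12 + C) = (2*C + 2*v)/(-12 + C))
P(H) = 52/3 (P(H) = 2*(15 + 11)/(-12 + 15) = 2*26/3 = 2*(1/3)*26 = 52/3)
P(255) + z = 52/3 + 39722 = 119218/3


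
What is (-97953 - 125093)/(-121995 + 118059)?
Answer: 111523/1968 ≈ 56.668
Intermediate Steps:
(-97953 - 125093)/(-121995 + 118059) = -223046/(-3936) = -223046*(-1/3936) = 111523/1968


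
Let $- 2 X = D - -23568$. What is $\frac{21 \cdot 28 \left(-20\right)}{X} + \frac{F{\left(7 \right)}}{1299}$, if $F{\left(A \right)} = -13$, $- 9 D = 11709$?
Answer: $\frac{4323287}{4132119} \approx 1.0463$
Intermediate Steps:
$D = -1301$ ($D = \left(- \frac{1}{9}\right) 11709 = -1301$)
$X = - \frac{22267}{2}$ ($X = - \frac{-1301 - -23568}{2} = - \frac{-1301 + 23568}{2} = \left(- \frac{1}{2}\right) 22267 = - \frac{22267}{2} \approx -11134.0$)
$\frac{21 \cdot 28 \left(-20\right)}{X} + \frac{F{\left(7 \right)}}{1299} = \frac{21 \cdot 28 \left(-20\right)}{- \frac{22267}{2}} - \frac{13}{1299} = 588 \left(-20\right) \left(- \frac{2}{22267}\right) - \frac{13}{1299} = \left(-11760\right) \left(- \frac{2}{22267}\right) - \frac{13}{1299} = \frac{3360}{3181} - \frac{13}{1299} = \frac{4323287}{4132119}$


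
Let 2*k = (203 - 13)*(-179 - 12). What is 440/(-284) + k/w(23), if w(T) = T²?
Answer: -1346485/37559 ≈ -35.850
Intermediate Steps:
k = -18145 (k = ((203 - 13)*(-179 - 12))/2 = (190*(-191))/2 = (½)*(-36290) = -18145)
440/(-284) + k/w(23) = 440/(-284) - 18145/(23²) = 440*(-1/284) - 18145/529 = -110/71 - 18145*1/529 = -110/71 - 18145/529 = -1346485/37559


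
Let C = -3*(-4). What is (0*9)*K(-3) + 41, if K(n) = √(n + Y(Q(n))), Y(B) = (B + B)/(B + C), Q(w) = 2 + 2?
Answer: 41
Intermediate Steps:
Q(w) = 4
C = 12
Y(B) = 2*B/(12 + B) (Y(B) = (B + B)/(B + 12) = (2*B)/(12 + B) = 2*B/(12 + B))
K(n) = √(½ + n) (K(n) = √(n + 2*4/(12 + 4)) = √(n + 2*4/16) = √(n + 2*4*(1/16)) = √(n + ½) = √(½ + n))
(0*9)*K(-3) + 41 = (0*9)*(√(2 + 4*(-3))/2) + 41 = 0*(√(2 - 12)/2) + 41 = 0*(√(-10)/2) + 41 = 0*((I*√10)/2) + 41 = 0*(I*√10/2) + 41 = 0 + 41 = 41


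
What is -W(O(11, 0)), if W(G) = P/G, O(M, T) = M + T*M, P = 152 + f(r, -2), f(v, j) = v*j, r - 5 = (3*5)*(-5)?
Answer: -292/11 ≈ -26.545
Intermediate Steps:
r = -70 (r = 5 + (3*5)*(-5) = 5 + 15*(-5) = 5 - 75 = -70)
f(v, j) = j*v
P = 292 (P = 152 - 2*(-70) = 152 + 140 = 292)
O(M, T) = M + M*T
W(G) = 292/G
-W(O(11, 0)) = -292/(11*(1 + 0)) = -292/(11*1) = -292/11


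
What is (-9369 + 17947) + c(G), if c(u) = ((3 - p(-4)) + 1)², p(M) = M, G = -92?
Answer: 8642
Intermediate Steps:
c(u) = 64 (c(u) = ((3 - 1*(-4)) + 1)² = ((3 + 4) + 1)² = (7 + 1)² = 8² = 64)
(-9369 + 17947) + c(G) = (-9369 + 17947) + 64 = 8578 + 64 = 8642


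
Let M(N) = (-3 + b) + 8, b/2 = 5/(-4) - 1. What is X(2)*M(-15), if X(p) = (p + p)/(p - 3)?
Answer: -2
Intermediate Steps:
b = -9/2 (b = 2*(5/(-4) - 1) = 2*(5*(-1/4) - 1) = 2*(-5/4 - 1) = 2*(-9/4) = -9/2 ≈ -4.5000)
M(N) = 1/2 (M(N) = (-3 - 9/2) + 8 = -15/2 + 8 = 1/2)
X(p) = 2*p/(-3 + p) (X(p) = (2*p)/(-3 + p) = 2*p/(-3 + p))
X(2)*M(-15) = (2*2/(-3 + 2))*(1/2) = (2*2/(-1))*(1/2) = (2*2*(-1))*(1/2) = -4*1/2 = -2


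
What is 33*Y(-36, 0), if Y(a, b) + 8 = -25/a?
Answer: -2893/12 ≈ -241.08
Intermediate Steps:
Y(a, b) = -8 - 25/a
33*Y(-36, 0) = 33*(-8 - 25/(-36)) = 33*(-8 - 25*(-1/36)) = 33*(-8 + 25/36) = 33*(-263/36) = -2893/12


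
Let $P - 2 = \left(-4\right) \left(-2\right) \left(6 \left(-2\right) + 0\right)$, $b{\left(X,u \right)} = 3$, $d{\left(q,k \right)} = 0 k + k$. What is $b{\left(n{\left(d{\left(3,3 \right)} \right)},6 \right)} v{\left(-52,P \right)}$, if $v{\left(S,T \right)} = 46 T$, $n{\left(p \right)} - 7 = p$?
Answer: $-12972$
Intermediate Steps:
$d{\left(q,k \right)} = k$ ($d{\left(q,k \right)} = 0 + k = k$)
$n{\left(p \right)} = 7 + p$
$P = -94$ ($P = 2 + \left(-4\right) \left(-2\right) \left(6 \left(-2\right) + 0\right) = 2 + 8 \left(-12 + 0\right) = 2 + 8 \left(-12\right) = 2 - 96 = -94$)
$b{\left(n{\left(d{\left(3,3 \right)} \right)},6 \right)} v{\left(-52,P \right)} = 3 \cdot 46 \left(-94\right) = 3 \left(-4324\right) = -12972$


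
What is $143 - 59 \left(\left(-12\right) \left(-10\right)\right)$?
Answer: $-6937$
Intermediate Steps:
$143 - 59 \left(\left(-12\right) \left(-10\right)\right) = 143 - 7080 = -6937$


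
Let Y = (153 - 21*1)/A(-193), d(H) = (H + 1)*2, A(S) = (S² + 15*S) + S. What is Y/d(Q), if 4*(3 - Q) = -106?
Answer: 44/694607 ≈ 6.3345e-5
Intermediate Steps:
Q = 59/2 (Q = 3 - ¼*(-106) = 3 + 53/2 = 59/2 ≈ 29.500)
A(S) = S² + 16*S
d(H) = 2 + 2*H (d(H) = (1 + H)*2 = 2 + 2*H)
Y = 44/11387 (Y = (153 - 21*1)/((-193*(16 - 193))) = (153 - 21)/((-193*(-177))) = 132/34161 = 132*(1/34161) = 44/11387 ≈ 0.0038641)
Y/d(Q) = 44/(11387*(2 + 2*(59/2))) = 44/(11387*(2 + 59)) = (44/11387)/61 = (44/11387)*(1/61) = 44/694607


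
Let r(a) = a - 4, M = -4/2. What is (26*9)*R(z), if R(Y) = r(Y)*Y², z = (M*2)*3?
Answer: -539136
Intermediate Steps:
M = -2 (M = -4*½ = -2)
z = -12 (z = -2*2*3 = -4*3 = -12)
r(a) = -4 + a
R(Y) = Y²*(-4 + Y) (R(Y) = (-4 + Y)*Y² = Y²*(-4 + Y))
(26*9)*R(z) = (26*9)*((-12)²*(-4 - 12)) = 234*(144*(-16)) = 234*(-2304) = -539136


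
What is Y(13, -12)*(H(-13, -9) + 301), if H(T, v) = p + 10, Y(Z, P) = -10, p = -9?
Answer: -3020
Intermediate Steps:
H(T, v) = 1 (H(T, v) = -9 + 10 = 1)
Y(13, -12)*(H(-13, -9) + 301) = -10*(1 + 301) = -10*302 = -3020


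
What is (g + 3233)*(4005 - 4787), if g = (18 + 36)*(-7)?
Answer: -2232610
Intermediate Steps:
g = -378 (g = 54*(-7) = -378)
(g + 3233)*(4005 - 4787) = (-378 + 3233)*(4005 - 4787) = 2855*(-782) = -2232610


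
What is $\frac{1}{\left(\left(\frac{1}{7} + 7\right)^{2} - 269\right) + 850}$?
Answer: $\frac{49}{30969} \approx 0.0015822$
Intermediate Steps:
$\frac{1}{\left(\left(\frac{1}{7} + 7\right)^{2} - 269\right) + 850} = \frac{1}{\left(\left(\frac{50}{7}\right)^{2} - 269\right) + 850} = \frac{1}{\left(\frac{2500}{49} - 269\right) + 850} = \frac{1}{- \frac{10681}{49} + 850} = \frac{1}{\frac{30969}{49}} = \frac{49}{30969}$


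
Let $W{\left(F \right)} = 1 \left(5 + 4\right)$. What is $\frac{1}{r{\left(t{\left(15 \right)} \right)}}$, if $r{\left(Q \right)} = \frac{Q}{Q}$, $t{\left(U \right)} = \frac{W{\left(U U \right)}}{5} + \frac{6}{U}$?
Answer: $1$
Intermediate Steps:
$W{\left(F \right)} = 9$ ($W{\left(F \right)} = 1 \cdot 9 = 9$)
$t{\left(U \right)} = \frac{9}{5} + \frac{6}{U}$
$r{\left(Q \right)} = 1$
$\frac{1}{r{\left(t{\left(15 \right)} \right)}} = 1^{-1} = 1$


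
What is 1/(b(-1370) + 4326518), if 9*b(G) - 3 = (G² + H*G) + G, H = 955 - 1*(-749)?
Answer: 9/38479715 ≈ 2.3389e-7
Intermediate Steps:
H = 1704 (H = 955 + 749 = 1704)
b(G) = ⅓ + G²/9 + 1705*G/9 (b(G) = ⅓ + ((G² + 1704*G) + G)/9 = ⅓ + (G² + 1705*G)/9 = ⅓ + (G²/9 + 1705*G/9) = ⅓ + G²/9 + 1705*G/9)
1/(b(-1370) + 4326518) = 1/((⅓ + (⅑)*(-1370)² + (1705/9)*(-1370)) + 4326518) = 1/((⅓ + (⅑)*1876900 - 2335850/9) + 4326518) = 1/((⅓ + 1876900/9 - 2335850/9) + 4326518) = 1/(-458947/9 + 4326518) = 1/(38479715/9) = 9/38479715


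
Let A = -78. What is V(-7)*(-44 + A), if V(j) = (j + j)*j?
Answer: -11956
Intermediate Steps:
V(j) = 2*j² (V(j) = (2*j)*j = 2*j²)
V(-7)*(-44 + A) = (2*(-7)²)*(-44 - 78) = (2*49)*(-122) = 98*(-122) = -11956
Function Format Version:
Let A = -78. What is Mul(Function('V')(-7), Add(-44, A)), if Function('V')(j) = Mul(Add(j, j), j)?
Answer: -11956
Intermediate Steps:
Function('V')(j) = Mul(2, Pow(j, 2)) (Function('V')(j) = Mul(Mul(2, j), j) = Mul(2, Pow(j, 2)))
Mul(Function('V')(-7), Add(-44, A)) = Mul(Mul(2, Pow(-7, 2)), Add(-44, -78)) = Mul(Mul(2, 49), -122) = Mul(98, -122) = -11956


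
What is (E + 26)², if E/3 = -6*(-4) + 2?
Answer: 10816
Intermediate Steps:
E = 78 (E = 3*(-6*(-4) + 2) = 3*(24 + 2) = 3*26 = 78)
(E + 26)² = (78 + 26)² = 104² = 10816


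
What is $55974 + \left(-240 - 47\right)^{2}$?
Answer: $138343$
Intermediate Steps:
$55974 + \left(-240 - 47\right)^{2} = 55974 + \left(-287\right)^{2} = 55974 + 82369 = 138343$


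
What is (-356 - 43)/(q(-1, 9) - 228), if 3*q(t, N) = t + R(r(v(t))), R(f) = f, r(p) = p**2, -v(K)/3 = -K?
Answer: 1197/676 ≈ 1.7707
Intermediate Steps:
v(K) = 3*K (v(K) = -(-3)*K = 3*K)
q(t, N) = 3*t**2 + t/3 (q(t, N) = (t + (3*t)**2)/3 = (t + 9*t**2)/3 = 3*t**2 + t/3)
(-356 - 43)/(q(-1, 9) - 228) = (-356 - 43)/((1/3)*(-1)*(1 + 9*(-1)) - 228) = -399/((1/3)*(-1)*(1 - 9) - 228) = -399/((1/3)*(-1)*(-8) - 228) = -399/(8/3 - 228) = -399/(-676/3) = -399*(-3/676) = 1197/676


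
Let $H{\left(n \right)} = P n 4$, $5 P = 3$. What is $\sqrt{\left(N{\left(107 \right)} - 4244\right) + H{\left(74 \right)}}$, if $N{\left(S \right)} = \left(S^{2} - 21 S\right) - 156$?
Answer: $\frac{\sqrt{124490}}{5} \approx 70.566$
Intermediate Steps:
$P = \frac{3}{5}$ ($P = \frac{1}{5} \cdot 3 = \frac{3}{5} \approx 0.6$)
$H{\left(n \right)} = \frac{12 n}{5}$ ($H{\left(n \right)} = \frac{3 n}{5} \cdot 4 = \frac{12 n}{5}$)
$N{\left(S \right)} = -156 + S^{2} - 21 S$
$\sqrt{\left(N{\left(107 \right)} - 4244\right) + H{\left(74 \right)}} = \sqrt{\left(\left(-156 + 107^{2} - 2247\right) - 4244\right) + \frac{12}{5} \cdot 74} = \sqrt{\left(\left(-156 + 11449 - 2247\right) - 4244\right) + \frac{888}{5}} = \sqrt{\left(9046 - 4244\right) + \frac{888}{5}} = \sqrt{4802 + \frac{888}{5}} = \sqrt{\frac{24898}{5}} = \frac{\sqrt{124490}}{5}$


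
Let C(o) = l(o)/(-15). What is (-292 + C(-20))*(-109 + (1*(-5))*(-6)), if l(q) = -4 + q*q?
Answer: 125768/5 ≈ 25154.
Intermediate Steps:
l(q) = -4 + q²
C(o) = 4/15 - o²/15 (C(o) = (-4 + o²)/(-15) = (-4 + o²)*(-1/15) = 4/15 - o²/15)
(-292 + C(-20))*(-109 + (1*(-5))*(-6)) = (-292 + (4/15 - 1/15*(-20)²))*(-109 + (1*(-5))*(-6)) = (-292 + (4/15 - 1/15*400))*(-109 - 5*(-6)) = (-292 + (4/15 - 80/3))*(-109 + 30) = (-292 - 132/5)*(-79) = -1592/5*(-79) = 125768/5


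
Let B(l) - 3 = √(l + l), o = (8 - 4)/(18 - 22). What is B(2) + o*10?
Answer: -5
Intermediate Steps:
o = -1 (o = 4/(-4) = 4*(-¼) = -1)
B(l) = 3 + √2*√l (B(l) = 3 + √(l + l) = 3 + √(2*l) = 3 + √2*√l)
B(2) + o*10 = (3 + √2*√2) - 1*10 = (3 + 2) - 10 = 5 - 10 = -5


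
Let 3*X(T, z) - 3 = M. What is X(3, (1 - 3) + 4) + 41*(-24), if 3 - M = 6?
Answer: -984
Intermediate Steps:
M = -3 (M = 3 - 1*6 = 3 - 6 = -3)
X(T, z) = 0 (X(T, z) = 1 + (1/3)*(-3) = 1 - 1 = 0)
X(3, (1 - 3) + 4) + 41*(-24) = 0 + 41*(-24) = 0 - 984 = -984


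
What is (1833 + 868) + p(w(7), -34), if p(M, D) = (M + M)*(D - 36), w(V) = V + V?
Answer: 741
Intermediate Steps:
w(V) = 2*V
p(M, D) = 2*M*(-36 + D) (p(M, D) = (2*M)*(-36 + D) = 2*M*(-36 + D))
(1833 + 868) + p(w(7), -34) = (1833 + 868) + 2*(2*7)*(-36 - 34) = 2701 + 2*14*(-70) = 2701 - 1960 = 741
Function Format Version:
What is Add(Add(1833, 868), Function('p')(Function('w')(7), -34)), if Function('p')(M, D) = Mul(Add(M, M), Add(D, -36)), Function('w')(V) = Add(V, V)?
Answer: 741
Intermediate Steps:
Function('w')(V) = Mul(2, V)
Function('p')(M, D) = Mul(2, M, Add(-36, D)) (Function('p')(M, D) = Mul(Mul(2, M), Add(-36, D)) = Mul(2, M, Add(-36, D)))
Add(Add(1833, 868), Function('p')(Function('w')(7), -34)) = Add(Add(1833, 868), Mul(2, Mul(2, 7), Add(-36, -34))) = Add(2701, Mul(2, 14, -70)) = Add(2701, -1960) = 741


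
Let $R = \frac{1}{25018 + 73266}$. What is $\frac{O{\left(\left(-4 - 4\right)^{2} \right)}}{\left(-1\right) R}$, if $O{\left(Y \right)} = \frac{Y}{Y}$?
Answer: $-98284$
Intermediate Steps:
$O{\left(Y \right)} = 1$
$R = \frac{1}{98284} \approx 1.0175 \cdot 10^{-5}$
$\frac{O{\left(\left(-4 - 4\right)^{2} \right)}}{\left(-1\right) R} = 1 \frac{1}{\left(-1\right) \frac{1}{98284}} = 1 \frac{1}{- \frac{1}{98284}} = 1 \left(-98284\right) = -98284$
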